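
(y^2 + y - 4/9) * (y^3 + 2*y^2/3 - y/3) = y^5 + 5*y^4/3 - y^3/9 - 17*y^2/27 + 4*y/27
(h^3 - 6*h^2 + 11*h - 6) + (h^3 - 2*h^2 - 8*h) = 2*h^3 - 8*h^2 + 3*h - 6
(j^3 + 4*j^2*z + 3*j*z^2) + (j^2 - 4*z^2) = j^3 + 4*j^2*z + j^2 + 3*j*z^2 - 4*z^2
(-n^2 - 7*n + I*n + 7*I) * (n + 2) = -n^3 - 9*n^2 + I*n^2 - 14*n + 9*I*n + 14*I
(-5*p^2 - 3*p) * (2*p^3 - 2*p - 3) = -10*p^5 - 6*p^4 + 10*p^3 + 21*p^2 + 9*p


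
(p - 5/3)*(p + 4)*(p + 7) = p^3 + 28*p^2/3 + 29*p/3 - 140/3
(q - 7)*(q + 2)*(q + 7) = q^3 + 2*q^2 - 49*q - 98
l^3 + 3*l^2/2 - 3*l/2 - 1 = (l - 1)*(l + 1/2)*(l + 2)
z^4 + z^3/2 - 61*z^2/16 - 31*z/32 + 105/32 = (z - 3/2)*(z - 1)*(z + 5/4)*(z + 7/4)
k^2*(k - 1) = k^3 - k^2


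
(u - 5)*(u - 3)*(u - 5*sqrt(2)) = u^3 - 8*u^2 - 5*sqrt(2)*u^2 + 15*u + 40*sqrt(2)*u - 75*sqrt(2)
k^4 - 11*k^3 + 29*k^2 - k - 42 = (k - 7)*(k - 3)*(k - 2)*(k + 1)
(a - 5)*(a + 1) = a^2 - 4*a - 5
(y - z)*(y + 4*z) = y^2 + 3*y*z - 4*z^2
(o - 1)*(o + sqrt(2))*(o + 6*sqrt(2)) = o^3 - o^2 + 7*sqrt(2)*o^2 - 7*sqrt(2)*o + 12*o - 12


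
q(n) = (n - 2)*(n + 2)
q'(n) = 2*n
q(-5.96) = 31.52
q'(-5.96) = -11.92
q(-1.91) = -0.35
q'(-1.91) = -3.82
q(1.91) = -0.35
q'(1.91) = 3.82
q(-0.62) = -3.62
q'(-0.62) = -1.24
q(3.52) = 8.39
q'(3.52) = 7.04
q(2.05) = 0.20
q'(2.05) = 4.10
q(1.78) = -0.83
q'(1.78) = 3.56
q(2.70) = 3.29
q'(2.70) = 5.40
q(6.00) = 32.00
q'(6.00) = 12.00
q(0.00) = -4.00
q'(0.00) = 0.00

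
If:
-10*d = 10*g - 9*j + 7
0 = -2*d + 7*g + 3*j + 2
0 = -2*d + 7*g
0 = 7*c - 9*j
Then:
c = -6/7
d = -91/90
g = -13/45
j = -2/3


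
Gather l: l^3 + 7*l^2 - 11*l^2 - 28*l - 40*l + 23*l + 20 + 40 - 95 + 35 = l^3 - 4*l^2 - 45*l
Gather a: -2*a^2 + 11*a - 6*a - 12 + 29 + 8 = -2*a^2 + 5*a + 25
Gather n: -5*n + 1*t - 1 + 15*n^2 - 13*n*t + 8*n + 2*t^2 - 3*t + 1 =15*n^2 + n*(3 - 13*t) + 2*t^2 - 2*t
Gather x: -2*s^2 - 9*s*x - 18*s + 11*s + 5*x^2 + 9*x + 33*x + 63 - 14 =-2*s^2 - 7*s + 5*x^2 + x*(42 - 9*s) + 49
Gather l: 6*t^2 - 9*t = 6*t^2 - 9*t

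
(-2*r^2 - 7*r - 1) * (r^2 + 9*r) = -2*r^4 - 25*r^3 - 64*r^2 - 9*r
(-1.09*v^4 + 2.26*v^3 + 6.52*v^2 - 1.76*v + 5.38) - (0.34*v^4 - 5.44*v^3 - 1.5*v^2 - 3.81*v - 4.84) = -1.43*v^4 + 7.7*v^3 + 8.02*v^2 + 2.05*v + 10.22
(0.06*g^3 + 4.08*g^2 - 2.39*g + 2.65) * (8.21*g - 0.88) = 0.4926*g^4 + 33.444*g^3 - 23.2123*g^2 + 23.8597*g - 2.332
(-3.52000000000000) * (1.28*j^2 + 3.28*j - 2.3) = -4.5056*j^2 - 11.5456*j + 8.096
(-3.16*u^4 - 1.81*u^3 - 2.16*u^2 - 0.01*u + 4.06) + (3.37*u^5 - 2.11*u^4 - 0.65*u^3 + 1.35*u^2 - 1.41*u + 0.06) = 3.37*u^5 - 5.27*u^4 - 2.46*u^3 - 0.81*u^2 - 1.42*u + 4.12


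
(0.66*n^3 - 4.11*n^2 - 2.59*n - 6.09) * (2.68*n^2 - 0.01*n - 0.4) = 1.7688*n^5 - 11.0214*n^4 - 7.1641*n^3 - 14.6513*n^2 + 1.0969*n + 2.436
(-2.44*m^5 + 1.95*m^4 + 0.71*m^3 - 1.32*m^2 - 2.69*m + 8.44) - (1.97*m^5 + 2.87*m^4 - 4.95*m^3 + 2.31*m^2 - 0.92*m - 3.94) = -4.41*m^5 - 0.92*m^4 + 5.66*m^3 - 3.63*m^2 - 1.77*m + 12.38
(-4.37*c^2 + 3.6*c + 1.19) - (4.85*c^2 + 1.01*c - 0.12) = -9.22*c^2 + 2.59*c + 1.31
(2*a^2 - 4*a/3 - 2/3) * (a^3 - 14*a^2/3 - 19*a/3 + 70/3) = 2*a^5 - 32*a^4/3 - 64*a^3/9 + 524*a^2/9 - 242*a/9 - 140/9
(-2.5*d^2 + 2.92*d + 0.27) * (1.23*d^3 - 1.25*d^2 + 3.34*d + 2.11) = -3.075*d^5 + 6.7166*d^4 - 11.6679*d^3 + 4.1403*d^2 + 7.063*d + 0.5697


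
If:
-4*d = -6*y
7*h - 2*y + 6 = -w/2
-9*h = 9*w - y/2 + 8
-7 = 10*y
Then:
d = -21/20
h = -2497/2340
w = 163/1170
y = -7/10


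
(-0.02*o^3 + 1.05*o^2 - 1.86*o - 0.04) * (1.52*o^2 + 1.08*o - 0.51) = -0.0304*o^5 + 1.5744*o^4 - 1.683*o^3 - 2.6051*o^2 + 0.9054*o + 0.0204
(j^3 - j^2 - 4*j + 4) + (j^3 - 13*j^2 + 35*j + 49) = 2*j^3 - 14*j^2 + 31*j + 53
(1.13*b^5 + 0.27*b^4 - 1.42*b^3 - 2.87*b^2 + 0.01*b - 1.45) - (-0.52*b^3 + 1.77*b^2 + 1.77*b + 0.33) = 1.13*b^5 + 0.27*b^4 - 0.9*b^3 - 4.64*b^2 - 1.76*b - 1.78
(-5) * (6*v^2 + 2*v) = -30*v^2 - 10*v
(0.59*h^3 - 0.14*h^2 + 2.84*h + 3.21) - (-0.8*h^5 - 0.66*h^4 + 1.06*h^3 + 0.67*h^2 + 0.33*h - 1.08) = 0.8*h^5 + 0.66*h^4 - 0.47*h^3 - 0.81*h^2 + 2.51*h + 4.29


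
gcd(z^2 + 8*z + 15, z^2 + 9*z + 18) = z + 3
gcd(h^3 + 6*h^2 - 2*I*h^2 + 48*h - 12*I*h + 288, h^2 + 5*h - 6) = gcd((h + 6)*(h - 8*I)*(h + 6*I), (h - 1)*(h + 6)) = h + 6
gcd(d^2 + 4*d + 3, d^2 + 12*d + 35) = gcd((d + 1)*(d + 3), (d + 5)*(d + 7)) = 1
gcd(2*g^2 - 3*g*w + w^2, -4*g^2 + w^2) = -2*g + w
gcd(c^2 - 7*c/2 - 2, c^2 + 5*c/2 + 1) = c + 1/2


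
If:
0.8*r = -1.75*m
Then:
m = -0.457142857142857*r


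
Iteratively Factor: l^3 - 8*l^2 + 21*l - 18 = (l - 3)*(l^2 - 5*l + 6) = (l - 3)^2*(l - 2)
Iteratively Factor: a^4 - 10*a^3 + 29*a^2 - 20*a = (a - 1)*(a^3 - 9*a^2 + 20*a) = a*(a - 1)*(a^2 - 9*a + 20) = a*(a - 5)*(a - 1)*(a - 4)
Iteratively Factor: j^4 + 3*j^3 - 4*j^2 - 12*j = (j)*(j^3 + 3*j^2 - 4*j - 12) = j*(j + 3)*(j^2 - 4) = j*(j - 2)*(j + 3)*(j + 2)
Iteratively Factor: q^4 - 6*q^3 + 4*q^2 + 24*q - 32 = (q + 2)*(q^3 - 8*q^2 + 20*q - 16) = (q - 2)*(q + 2)*(q^2 - 6*q + 8) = (q - 2)^2*(q + 2)*(q - 4)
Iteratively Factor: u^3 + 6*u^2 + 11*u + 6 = (u + 2)*(u^2 + 4*u + 3) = (u + 2)*(u + 3)*(u + 1)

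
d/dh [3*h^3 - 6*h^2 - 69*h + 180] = 9*h^2 - 12*h - 69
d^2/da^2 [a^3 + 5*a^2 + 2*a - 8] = 6*a + 10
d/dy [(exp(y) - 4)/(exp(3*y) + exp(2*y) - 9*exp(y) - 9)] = (-(exp(y) - 4)*(3*exp(2*y) + 2*exp(y) - 9) + exp(3*y) + exp(2*y) - 9*exp(y) - 9)*exp(y)/(exp(3*y) + exp(2*y) - 9*exp(y) - 9)^2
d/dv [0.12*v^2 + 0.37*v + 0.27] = 0.24*v + 0.37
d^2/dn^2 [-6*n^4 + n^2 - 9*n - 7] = 2 - 72*n^2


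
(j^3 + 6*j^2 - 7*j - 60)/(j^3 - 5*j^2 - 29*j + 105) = (j + 4)/(j - 7)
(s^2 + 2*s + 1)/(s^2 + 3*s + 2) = (s + 1)/(s + 2)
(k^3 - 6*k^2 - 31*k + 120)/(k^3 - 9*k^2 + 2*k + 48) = (k + 5)/(k + 2)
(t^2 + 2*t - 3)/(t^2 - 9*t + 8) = (t + 3)/(t - 8)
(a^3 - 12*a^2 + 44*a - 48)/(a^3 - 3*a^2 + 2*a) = (a^2 - 10*a + 24)/(a*(a - 1))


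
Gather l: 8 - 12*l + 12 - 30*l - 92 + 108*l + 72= 66*l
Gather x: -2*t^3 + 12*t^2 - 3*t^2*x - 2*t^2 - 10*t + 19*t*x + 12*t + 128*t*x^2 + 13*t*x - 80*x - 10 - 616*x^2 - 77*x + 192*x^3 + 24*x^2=-2*t^3 + 10*t^2 + 2*t + 192*x^3 + x^2*(128*t - 592) + x*(-3*t^2 + 32*t - 157) - 10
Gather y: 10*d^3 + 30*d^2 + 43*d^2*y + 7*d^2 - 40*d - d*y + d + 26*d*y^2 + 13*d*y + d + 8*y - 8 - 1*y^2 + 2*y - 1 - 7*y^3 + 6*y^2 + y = 10*d^3 + 37*d^2 - 38*d - 7*y^3 + y^2*(26*d + 5) + y*(43*d^2 + 12*d + 11) - 9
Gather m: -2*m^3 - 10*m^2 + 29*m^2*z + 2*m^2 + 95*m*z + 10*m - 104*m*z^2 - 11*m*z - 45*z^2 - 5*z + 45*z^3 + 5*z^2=-2*m^3 + m^2*(29*z - 8) + m*(-104*z^2 + 84*z + 10) + 45*z^3 - 40*z^2 - 5*z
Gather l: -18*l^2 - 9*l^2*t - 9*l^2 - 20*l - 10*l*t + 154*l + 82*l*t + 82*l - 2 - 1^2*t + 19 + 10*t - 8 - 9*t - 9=l^2*(-9*t - 27) + l*(72*t + 216)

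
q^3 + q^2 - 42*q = q*(q - 6)*(q + 7)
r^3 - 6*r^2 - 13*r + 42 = (r - 7)*(r - 2)*(r + 3)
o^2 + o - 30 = (o - 5)*(o + 6)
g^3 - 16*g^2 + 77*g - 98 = (g - 7)^2*(g - 2)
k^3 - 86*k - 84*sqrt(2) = (k - 7*sqrt(2))*(k + sqrt(2))*(k + 6*sqrt(2))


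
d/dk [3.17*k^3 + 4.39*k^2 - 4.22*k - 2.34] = 9.51*k^2 + 8.78*k - 4.22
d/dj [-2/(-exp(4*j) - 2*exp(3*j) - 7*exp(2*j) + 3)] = (-8*exp(2*j) - 12*exp(j) - 28)*exp(2*j)/(exp(4*j) + 2*exp(3*j) + 7*exp(2*j) - 3)^2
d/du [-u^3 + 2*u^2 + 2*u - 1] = -3*u^2 + 4*u + 2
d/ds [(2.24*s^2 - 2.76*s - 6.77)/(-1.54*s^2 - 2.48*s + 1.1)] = (-9.8056*s^2 - 15.9236*s - 19.8256)/(2.3716*s^4 + 7.6384*s^3 + 2.7624*s^2 - 5.456*s + 1.21)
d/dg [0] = 0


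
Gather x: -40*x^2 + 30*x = -40*x^2 + 30*x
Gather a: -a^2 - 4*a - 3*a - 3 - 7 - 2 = -a^2 - 7*a - 12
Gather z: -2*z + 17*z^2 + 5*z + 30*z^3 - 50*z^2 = 30*z^3 - 33*z^2 + 3*z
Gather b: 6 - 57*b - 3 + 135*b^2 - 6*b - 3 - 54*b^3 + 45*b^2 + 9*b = -54*b^3 + 180*b^2 - 54*b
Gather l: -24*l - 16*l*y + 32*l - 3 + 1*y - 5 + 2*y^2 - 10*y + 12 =l*(8 - 16*y) + 2*y^2 - 9*y + 4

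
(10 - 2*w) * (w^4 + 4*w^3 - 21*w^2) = -2*w^5 + 2*w^4 + 82*w^3 - 210*w^2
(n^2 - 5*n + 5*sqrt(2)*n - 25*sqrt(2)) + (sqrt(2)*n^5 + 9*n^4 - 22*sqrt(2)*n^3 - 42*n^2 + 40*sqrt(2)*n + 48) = sqrt(2)*n^5 + 9*n^4 - 22*sqrt(2)*n^3 - 41*n^2 - 5*n + 45*sqrt(2)*n - 25*sqrt(2) + 48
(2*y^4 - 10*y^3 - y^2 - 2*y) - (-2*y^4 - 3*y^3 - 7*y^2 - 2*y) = 4*y^4 - 7*y^3 + 6*y^2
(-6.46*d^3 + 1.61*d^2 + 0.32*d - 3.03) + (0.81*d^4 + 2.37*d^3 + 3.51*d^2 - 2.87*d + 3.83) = 0.81*d^4 - 4.09*d^3 + 5.12*d^2 - 2.55*d + 0.8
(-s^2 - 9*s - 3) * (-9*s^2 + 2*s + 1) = 9*s^4 + 79*s^3 + 8*s^2 - 15*s - 3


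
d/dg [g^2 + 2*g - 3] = 2*g + 2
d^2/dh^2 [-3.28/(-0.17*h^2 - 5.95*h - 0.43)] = (-0.189584*h^2 - 6.63544*h + 3.28*(0.34*h + 5.95)*(0.68*h + 11.9) - 0.479536)/(0.17*h^2 + 5.95*h + 0.43)^3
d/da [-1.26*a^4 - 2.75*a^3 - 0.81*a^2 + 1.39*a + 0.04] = -5.04*a^3 - 8.25*a^2 - 1.62*a + 1.39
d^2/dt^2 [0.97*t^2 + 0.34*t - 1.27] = 1.94000000000000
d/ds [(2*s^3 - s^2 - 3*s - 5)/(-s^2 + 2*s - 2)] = (-2*s^4 + 8*s^3 - 17*s^2 - 6*s + 16)/(s^4 - 4*s^3 + 8*s^2 - 8*s + 4)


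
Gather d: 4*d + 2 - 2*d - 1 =2*d + 1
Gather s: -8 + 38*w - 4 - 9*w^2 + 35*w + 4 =-9*w^2 + 73*w - 8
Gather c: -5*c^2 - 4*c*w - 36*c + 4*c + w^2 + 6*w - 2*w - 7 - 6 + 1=-5*c^2 + c*(-4*w - 32) + w^2 + 4*w - 12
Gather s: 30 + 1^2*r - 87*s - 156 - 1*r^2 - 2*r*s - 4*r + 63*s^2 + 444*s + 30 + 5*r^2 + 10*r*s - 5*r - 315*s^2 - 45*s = 4*r^2 - 8*r - 252*s^2 + s*(8*r + 312) - 96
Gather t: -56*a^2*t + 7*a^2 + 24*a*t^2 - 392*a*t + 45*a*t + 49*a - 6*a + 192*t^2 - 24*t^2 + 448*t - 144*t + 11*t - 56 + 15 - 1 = 7*a^2 + 43*a + t^2*(24*a + 168) + t*(-56*a^2 - 347*a + 315) - 42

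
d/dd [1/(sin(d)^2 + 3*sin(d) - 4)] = -(2*sin(d) + 3)*cos(d)/(sin(d)^2 + 3*sin(d) - 4)^2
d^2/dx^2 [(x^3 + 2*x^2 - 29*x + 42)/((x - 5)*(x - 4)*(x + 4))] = 2*(7*x^6 - 39*x^5 + 303*x^4 - 3493*x^3 + 13614*x^2 - 15600*x + 3232)/(x^9 - 15*x^8 + 27*x^7 + 595*x^6 - 2832*x^5 - 5520*x^4 + 53504*x^3 - 34560*x^2 - 307200*x + 512000)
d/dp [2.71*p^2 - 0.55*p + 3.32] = 5.42*p - 0.55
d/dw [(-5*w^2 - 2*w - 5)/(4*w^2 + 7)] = 2*(4*w^2 - 15*w - 7)/(16*w^4 + 56*w^2 + 49)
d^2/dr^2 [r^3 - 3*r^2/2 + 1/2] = 6*r - 3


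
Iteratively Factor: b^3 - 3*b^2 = (b)*(b^2 - 3*b) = b^2*(b - 3)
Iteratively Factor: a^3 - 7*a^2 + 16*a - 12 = (a - 3)*(a^2 - 4*a + 4) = (a - 3)*(a - 2)*(a - 2)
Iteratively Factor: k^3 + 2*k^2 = (k)*(k^2 + 2*k) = k^2*(k + 2)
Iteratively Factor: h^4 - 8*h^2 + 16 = (h - 2)*(h^3 + 2*h^2 - 4*h - 8) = (h - 2)^2*(h^2 + 4*h + 4) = (h - 2)^2*(h + 2)*(h + 2)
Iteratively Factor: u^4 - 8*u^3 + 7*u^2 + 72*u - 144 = (u + 3)*(u^3 - 11*u^2 + 40*u - 48) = (u - 4)*(u + 3)*(u^2 - 7*u + 12) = (u - 4)*(u - 3)*(u + 3)*(u - 4)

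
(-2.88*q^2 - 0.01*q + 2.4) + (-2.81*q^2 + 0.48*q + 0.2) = -5.69*q^2 + 0.47*q + 2.6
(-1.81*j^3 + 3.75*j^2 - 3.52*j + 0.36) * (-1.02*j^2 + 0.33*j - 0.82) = 1.8462*j^5 - 4.4223*j^4 + 6.3121*j^3 - 4.6038*j^2 + 3.0052*j - 0.2952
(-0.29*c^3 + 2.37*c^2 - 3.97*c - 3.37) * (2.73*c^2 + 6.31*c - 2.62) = -0.7917*c^5 + 4.6402*c^4 + 4.8764*c^3 - 40.4602*c^2 - 10.8633*c + 8.8294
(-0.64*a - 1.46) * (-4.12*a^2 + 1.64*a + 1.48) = 2.6368*a^3 + 4.9656*a^2 - 3.3416*a - 2.1608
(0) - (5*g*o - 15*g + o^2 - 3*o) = -5*g*o + 15*g - o^2 + 3*o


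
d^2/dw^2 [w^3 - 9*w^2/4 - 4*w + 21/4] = 6*w - 9/2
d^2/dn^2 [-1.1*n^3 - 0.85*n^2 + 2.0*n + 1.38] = -6.6*n - 1.7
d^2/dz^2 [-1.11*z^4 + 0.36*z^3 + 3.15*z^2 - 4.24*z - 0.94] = -13.32*z^2 + 2.16*z + 6.3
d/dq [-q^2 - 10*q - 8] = -2*q - 10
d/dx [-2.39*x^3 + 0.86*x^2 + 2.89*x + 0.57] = -7.17*x^2 + 1.72*x + 2.89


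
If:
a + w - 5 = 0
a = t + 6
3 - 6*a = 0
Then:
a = 1/2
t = -11/2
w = 9/2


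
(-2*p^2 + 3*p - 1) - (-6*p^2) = 4*p^2 + 3*p - 1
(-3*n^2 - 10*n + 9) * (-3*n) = 9*n^3 + 30*n^2 - 27*n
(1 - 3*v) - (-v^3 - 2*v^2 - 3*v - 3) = v^3 + 2*v^2 + 4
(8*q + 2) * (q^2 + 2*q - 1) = 8*q^3 + 18*q^2 - 4*q - 2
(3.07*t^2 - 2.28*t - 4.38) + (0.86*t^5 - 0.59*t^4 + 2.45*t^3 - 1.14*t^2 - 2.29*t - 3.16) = 0.86*t^5 - 0.59*t^4 + 2.45*t^3 + 1.93*t^2 - 4.57*t - 7.54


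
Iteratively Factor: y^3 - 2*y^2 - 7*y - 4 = (y + 1)*(y^2 - 3*y - 4) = (y - 4)*(y + 1)*(y + 1)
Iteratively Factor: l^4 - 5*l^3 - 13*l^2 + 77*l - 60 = (l - 5)*(l^3 - 13*l + 12) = (l - 5)*(l - 1)*(l^2 + l - 12) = (l - 5)*(l - 3)*(l - 1)*(l + 4)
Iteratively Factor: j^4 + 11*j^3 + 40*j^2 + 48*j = (j + 3)*(j^3 + 8*j^2 + 16*j) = (j + 3)*(j + 4)*(j^2 + 4*j) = j*(j + 3)*(j + 4)*(j + 4)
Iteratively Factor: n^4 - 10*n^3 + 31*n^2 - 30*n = (n)*(n^3 - 10*n^2 + 31*n - 30) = n*(n - 5)*(n^2 - 5*n + 6) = n*(n - 5)*(n - 2)*(n - 3)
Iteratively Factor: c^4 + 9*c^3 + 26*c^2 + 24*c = (c + 4)*(c^3 + 5*c^2 + 6*c) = c*(c + 4)*(c^2 + 5*c + 6) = c*(c + 2)*(c + 4)*(c + 3)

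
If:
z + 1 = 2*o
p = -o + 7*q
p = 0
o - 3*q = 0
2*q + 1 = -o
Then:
No Solution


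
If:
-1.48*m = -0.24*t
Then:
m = 0.162162162162162*t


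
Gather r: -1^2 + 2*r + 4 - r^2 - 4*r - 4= -r^2 - 2*r - 1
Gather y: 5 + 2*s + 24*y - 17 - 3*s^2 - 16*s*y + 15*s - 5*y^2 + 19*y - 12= -3*s^2 + 17*s - 5*y^2 + y*(43 - 16*s) - 24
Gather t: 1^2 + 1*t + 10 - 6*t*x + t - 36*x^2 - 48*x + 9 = t*(2 - 6*x) - 36*x^2 - 48*x + 20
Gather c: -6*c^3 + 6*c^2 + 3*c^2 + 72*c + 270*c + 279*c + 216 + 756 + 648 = -6*c^3 + 9*c^2 + 621*c + 1620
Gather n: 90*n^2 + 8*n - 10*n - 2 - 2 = 90*n^2 - 2*n - 4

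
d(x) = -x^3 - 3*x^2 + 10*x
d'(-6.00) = -62.00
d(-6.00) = 48.00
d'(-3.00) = 1.00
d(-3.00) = -30.00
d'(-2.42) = 6.95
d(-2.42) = -27.60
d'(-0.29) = 11.49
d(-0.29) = -3.13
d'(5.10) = -98.63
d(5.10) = -159.68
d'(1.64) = -7.91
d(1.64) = 3.92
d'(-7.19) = -101.95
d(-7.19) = 144.71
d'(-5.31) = -42.73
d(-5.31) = 12.03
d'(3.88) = -58.44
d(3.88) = -64.77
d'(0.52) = 6.07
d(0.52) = 4.25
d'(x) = -3*x^2 - 6*x + 10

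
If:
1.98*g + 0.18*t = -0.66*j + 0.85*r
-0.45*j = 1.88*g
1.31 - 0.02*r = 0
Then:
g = 0.23156089193825*t - 71.6230703259005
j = 299.225271583762 - 0.967409948542024*t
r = 65.50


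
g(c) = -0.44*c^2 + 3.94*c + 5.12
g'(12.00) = -6.62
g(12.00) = -10.96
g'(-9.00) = 11.86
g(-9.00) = -65.98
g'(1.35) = 2.75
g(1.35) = 9.64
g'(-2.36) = 6.02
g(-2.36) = -6.63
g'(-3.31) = 6.85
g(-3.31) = -12.74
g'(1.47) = 2.65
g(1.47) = 9.96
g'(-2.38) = 6.03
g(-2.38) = -6.75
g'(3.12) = 1.19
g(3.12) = 13.13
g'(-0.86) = 4.70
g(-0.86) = 1.41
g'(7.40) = -2.57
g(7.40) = 10.18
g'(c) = 3.94 - 0.88*c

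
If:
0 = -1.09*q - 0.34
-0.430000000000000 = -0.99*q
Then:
No Solution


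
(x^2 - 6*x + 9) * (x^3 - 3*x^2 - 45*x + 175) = x^5 - 9*x^4 - 18*x^3 + 418*x^2 - 1455*x + 1575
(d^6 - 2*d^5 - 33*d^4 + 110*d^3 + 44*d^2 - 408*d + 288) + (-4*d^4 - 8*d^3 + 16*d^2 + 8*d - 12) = d^6 - 2*d^5 - 37*d^4 + 102*d^3 + 60*d^2 - 400*d + 276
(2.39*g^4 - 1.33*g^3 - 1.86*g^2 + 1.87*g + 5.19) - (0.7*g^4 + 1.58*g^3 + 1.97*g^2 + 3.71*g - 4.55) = 1.69*g^4 - 2.91*g^3 - 3.83*g^2 - 1.84*g + 9.74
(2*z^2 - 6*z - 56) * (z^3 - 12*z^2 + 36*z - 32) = 2*z^5 - 30*z^4 + 88*z^3 + 392*z^2 - 1824*z + 1792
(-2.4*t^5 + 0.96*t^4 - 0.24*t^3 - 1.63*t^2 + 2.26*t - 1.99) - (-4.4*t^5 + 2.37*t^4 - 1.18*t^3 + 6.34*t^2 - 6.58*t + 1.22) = 2.0*t^5 - 1.41*t^4 + 0.94*t^3 - 7.97*t^2 + 8.84*t - 3.21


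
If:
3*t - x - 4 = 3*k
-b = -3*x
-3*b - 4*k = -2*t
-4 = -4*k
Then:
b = 6/25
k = 1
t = 59/25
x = 2/25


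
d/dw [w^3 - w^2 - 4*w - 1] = 3*w^2 - 2*w - 4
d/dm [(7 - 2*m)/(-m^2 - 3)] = 2*(-m^2 + 7*m + 3)/(m^4 + 6*m^2 + 9)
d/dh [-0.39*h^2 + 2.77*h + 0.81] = 2.77 - 0.78*h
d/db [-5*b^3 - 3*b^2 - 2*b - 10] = -15*b^2 - 6*b - 2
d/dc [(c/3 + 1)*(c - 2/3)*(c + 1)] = c^2 + 20*c/9 + 1/9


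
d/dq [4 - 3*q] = -3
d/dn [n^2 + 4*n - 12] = 2*n + 4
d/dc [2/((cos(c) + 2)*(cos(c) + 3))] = 2*(2*cos(c) + 5)*sin(c)/((cos(c) + 2)^2*(cos(c) + 3)^2)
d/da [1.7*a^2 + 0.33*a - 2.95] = 3.4*a + 0.33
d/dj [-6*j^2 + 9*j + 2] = 9 - 12*j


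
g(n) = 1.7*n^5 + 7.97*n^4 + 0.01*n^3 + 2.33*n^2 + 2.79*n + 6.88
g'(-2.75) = -186.68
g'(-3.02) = -182.06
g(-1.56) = 39.66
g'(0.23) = 4.28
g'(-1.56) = -75.10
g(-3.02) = 255.33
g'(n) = 8.5*n^4 + 31.88*n^3 + 0.03*n^2 + 4.66*n + 2.79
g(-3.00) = 251.68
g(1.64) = 95.59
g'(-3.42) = -125.20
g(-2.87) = 227.54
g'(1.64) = 212.62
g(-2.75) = 205.07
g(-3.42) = 319.14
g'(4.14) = 4781.75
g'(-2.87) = -187.28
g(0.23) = 7.67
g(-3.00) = 251.68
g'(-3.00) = -183.18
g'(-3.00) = -183.18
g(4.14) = 4467.91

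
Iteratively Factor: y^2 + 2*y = (y + 2)*(y)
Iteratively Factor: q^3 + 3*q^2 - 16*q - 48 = (q + 3)*(q^2 - 16) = (q - 4)*(q + 3)*(q + 4)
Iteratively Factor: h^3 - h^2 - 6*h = (h)*(h^2 - h - 6) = h*(h - 3)*(h + 2)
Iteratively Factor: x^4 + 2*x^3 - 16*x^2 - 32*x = (x + 2)*(x^3 - 16*x) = (x + 2)*(x + 4)*(x^2 - 4*x) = x*(x + 2)*(x + 4)*(x - 4)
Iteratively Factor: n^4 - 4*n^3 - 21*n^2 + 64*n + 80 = (n + 4)*(n^3 - 8*n^2 + 11*n + 20) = (n - 4)*(n + 4)*(n^2 - 4*n - 5) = (n - 4)*(n + 1)*(n + 4)*(n - 5)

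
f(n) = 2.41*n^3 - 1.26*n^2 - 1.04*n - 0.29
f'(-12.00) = 1070.32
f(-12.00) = -4333.73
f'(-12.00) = 1070.32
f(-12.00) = -4333.73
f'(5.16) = 178.46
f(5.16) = 291.90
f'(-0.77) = 5.19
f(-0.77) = -1.34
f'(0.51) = -0.44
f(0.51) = -0.83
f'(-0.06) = -0.86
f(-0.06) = -0.23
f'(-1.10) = 10.48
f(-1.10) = -3.88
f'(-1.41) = 16.89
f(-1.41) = -8.08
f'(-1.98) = 32.29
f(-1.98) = -21.88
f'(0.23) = -1.24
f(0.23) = -0.57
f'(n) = 7.23*n^2 - 2.52*n - 1.04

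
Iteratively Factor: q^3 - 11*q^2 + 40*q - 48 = (q - 4)*(q^2 - 7*q + 12) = (q - 4)*(q - 3)*(q - 4)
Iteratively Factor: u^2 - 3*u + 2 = (u - 1)*(u - 2)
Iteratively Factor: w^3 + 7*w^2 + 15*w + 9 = (w + 1)*(w^2 + 6*w + 9) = (w + 1)*(w + 3)*(w + 3)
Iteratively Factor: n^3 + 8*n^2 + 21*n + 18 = (n + 2)*(n^2 + 6*n + 9) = (n + 2)*(n + 3)*(n + 3)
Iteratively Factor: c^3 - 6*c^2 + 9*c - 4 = (c - 1)*(c^2 - 5*c + 4) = (c - 1)^2*(c - 4)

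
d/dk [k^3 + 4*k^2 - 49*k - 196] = 3*k^2 + 8*k - 49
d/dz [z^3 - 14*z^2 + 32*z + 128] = 3*z^2 - 28*z + 32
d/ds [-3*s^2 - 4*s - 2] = -6*s - 4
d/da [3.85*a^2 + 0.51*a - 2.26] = 7.7*a + 0.51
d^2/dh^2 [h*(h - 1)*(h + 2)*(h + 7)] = 12*h^2 + 48*h + 10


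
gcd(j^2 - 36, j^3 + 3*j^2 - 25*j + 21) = 1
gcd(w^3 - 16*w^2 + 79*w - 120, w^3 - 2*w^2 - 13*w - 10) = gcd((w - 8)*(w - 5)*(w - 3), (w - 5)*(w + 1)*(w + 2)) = w - 5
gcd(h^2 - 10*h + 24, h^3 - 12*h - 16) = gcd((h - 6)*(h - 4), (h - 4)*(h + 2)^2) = h - 4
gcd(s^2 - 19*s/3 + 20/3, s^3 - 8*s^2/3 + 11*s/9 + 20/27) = s - 4/3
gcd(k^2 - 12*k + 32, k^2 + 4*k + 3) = 1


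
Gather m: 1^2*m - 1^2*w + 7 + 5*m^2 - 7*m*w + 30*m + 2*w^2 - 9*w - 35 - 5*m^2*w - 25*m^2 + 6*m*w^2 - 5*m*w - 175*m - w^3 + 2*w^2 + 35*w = m^2*(-5*w - 20) + m*(6*w^2 - 12*w - 144) - w^3 + 4*w^2 + 25*w - 28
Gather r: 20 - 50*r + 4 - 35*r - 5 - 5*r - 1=18 - 90*r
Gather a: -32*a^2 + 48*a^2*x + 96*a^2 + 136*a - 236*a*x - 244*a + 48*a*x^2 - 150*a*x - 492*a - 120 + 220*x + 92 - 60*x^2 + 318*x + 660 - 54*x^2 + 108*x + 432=a^2*(48*x + 64) + a*(48*x^2 - 386*x - 600) - 114*x^2 + 646*x + 1064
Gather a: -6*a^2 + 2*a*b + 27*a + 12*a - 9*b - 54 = -6*a^2 + a*(2*b + 39) - 9*b - 54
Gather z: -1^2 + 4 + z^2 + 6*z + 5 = z^2 + 6*z + 8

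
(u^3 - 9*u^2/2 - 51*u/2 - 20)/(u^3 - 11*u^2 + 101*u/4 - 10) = 2*(2*u^2 + 7*u + 5)/(4*u^2 - 12*u + 5)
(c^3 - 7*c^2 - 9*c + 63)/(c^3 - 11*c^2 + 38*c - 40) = (c^3 - 7*c^2 - 9*c + 63)/(c^3 - 11*c^2 + 38*c - 40)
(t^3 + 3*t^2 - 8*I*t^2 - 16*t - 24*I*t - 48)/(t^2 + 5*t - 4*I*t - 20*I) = (t^2 + t*(3 - 4*I) - 12*I)/(t + 5)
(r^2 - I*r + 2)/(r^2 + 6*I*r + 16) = (r + I)/(r + 8*I)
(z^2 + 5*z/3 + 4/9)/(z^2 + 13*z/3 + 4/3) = (z + 4/3)/(z + 4)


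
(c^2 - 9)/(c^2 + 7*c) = (c^2 - 9)/(c*(c + 7))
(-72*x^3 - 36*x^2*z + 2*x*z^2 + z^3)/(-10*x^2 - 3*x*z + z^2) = (36*x^2 - z^2)/(5*x - z)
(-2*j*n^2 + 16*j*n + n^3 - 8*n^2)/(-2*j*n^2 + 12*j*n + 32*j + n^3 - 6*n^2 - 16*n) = n/(n + 2)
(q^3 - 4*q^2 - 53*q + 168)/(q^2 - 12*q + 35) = (q^3 - 4*q^2 - 53*q + 168)/(q^2 - 12*q + 35)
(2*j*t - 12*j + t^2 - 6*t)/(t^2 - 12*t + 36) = (2*j + t)/(t - 6)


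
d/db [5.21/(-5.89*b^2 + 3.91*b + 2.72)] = (61.3738*b - 20.3711)/(-5.89*b^2 + 3.91*b + 2.72)^2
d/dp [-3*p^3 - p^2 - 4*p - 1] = -9*p^2 - 2*p - 4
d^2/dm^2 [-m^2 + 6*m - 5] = -2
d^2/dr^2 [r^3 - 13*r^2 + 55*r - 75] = 6*r - 26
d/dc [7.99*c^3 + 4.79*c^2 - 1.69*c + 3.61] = 23.97*c^2 + 9.58*c - 1.69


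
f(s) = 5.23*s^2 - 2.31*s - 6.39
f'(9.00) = 91.83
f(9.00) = 396.45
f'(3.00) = 29.07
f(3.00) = 33.75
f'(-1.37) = -16.64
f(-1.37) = 6.59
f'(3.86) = 38.07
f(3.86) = 62.62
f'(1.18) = 10.03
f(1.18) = -1.83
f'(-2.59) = -29.40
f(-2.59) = 34.68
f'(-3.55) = -39.44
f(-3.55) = 67.72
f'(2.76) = 26.56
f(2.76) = 27.07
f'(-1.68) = -19.88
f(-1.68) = 12.25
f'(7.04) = 71.33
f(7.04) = 236.55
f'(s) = 10.46*s - 2.31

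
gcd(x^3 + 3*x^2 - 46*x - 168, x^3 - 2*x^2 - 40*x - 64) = x + 4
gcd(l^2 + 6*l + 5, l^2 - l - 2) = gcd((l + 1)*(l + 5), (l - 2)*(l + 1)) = l + 1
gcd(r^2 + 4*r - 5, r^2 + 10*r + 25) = r + 5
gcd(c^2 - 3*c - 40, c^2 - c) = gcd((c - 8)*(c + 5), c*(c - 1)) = 1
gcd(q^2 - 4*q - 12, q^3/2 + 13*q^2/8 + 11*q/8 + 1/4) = q + 2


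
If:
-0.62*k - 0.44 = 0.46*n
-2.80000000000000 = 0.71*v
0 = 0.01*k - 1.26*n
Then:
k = -0.71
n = -0.01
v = -3.94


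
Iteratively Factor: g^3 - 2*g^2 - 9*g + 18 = (g - 2)*(g^2 - 9) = (g - 3)*(g - 2)*(g + 3)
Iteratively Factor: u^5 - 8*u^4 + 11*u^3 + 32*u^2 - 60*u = (u - 5)*(u^4 - 3*u^3 - 4*u^2 + 12*u) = (u - 5)*(u - 2)*(u^3 - u^2 - 6*u) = u*(u - 5)*(u - 2)*(u^2 - u - 6) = u*(u - 5)*(u - 3)*(u - 2)*(u + 2)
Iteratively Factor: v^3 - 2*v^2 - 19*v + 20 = (v - 5)*(v^2 + 3*v - 4) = (v - 5)*(v + 4)*(v - 1)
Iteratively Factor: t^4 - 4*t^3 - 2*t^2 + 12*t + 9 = (t + 1)*(t^3 - 5*t^2 + 3*t + 9) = (t + 1)^2*(t^2 - 6*t + 9) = (t - 3)*(t + 1)^2*(t - 3)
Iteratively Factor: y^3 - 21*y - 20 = (y + 4)*(y^2 - 4*y - 5) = (y + 1)*(y + 4)*(y - 5)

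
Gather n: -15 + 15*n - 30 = 15*n - 45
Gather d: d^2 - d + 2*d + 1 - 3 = d^2 + d - 2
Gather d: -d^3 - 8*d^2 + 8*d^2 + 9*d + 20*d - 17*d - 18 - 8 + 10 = -d^3 + 12*d - 16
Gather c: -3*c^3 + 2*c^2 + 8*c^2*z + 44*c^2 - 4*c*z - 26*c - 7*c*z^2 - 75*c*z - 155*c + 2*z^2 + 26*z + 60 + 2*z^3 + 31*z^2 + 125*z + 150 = -3*c^3 + c^2*(8*z + 46) + c*(-7*z^2 - 79*z - 181) + 2*z^3 + 33*z^2 + 151*z + 210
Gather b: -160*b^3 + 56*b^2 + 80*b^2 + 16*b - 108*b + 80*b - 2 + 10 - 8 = -160*b^3 + 136*b^2 - 12*b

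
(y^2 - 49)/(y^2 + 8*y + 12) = (y^2 - 49)/(y^2 + 8*y + 12)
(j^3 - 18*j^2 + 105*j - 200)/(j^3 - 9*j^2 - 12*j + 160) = (j - 5)/(j + 4)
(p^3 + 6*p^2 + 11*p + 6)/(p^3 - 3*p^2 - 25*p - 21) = (p + 2)/(p - 7)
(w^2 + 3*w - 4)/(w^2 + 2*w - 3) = (w + 4)/(w + 3)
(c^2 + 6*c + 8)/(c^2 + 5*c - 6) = (c^2 + 6*c + 8)/(c^2 + 5*c - 6)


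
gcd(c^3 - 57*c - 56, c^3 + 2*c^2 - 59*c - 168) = c^2 - c - 56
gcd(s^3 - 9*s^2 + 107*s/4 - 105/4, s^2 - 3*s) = s - 3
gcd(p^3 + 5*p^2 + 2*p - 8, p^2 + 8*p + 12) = p + 2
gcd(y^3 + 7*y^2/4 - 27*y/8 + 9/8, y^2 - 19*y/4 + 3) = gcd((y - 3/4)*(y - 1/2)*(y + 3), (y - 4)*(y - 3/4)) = y - 3/4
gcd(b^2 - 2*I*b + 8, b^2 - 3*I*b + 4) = b - 4*I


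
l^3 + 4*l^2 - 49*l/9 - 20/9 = (l - 4/3)*(l + 1/3)*(l + 5)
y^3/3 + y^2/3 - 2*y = y*(y/3 + 1)*(y - 2)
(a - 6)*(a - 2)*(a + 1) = a^3 - 7*a^2 + 4*a + 12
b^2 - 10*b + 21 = (b - 7)*(b - 3)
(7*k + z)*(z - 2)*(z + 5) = 7*k*z^2 + 21*k*z - 70*k + z^3 + 3*z^2 - 10*z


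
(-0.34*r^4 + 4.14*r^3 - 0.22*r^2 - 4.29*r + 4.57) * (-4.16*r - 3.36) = 1.4144*r^5 - 16.08*r^4 - 12.9952*r^3 + 18.5856*r^2 - 4.5968*r - 15.3552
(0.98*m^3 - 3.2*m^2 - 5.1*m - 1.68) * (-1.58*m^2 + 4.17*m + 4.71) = -1.5484*m^5 + 9.1426*m^4 - 0.670200000000001*m^3 - 33.6846*m^2 - 31.0266*m - 7.9128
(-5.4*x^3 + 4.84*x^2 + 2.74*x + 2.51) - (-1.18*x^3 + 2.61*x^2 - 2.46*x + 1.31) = -4.22*x^3 + 2.23*x^2 + 5.2*x + 1.2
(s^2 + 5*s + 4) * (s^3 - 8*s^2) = s^5 - 3*s^4 - 36*s^3 - 32*s^2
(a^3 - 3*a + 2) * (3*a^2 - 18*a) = 3*a^5 - 18*a^4 - 9*a^3 + 60*a^2 - 36*a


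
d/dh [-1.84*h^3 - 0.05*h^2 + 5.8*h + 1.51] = -5.52*h^2 - 0.1*h + 5.8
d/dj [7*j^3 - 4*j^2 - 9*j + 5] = 21*j^2 - 8*j - 9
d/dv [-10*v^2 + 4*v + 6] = 4 - 20*v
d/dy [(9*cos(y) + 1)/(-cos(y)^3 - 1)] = 3*(-6*cos(y)^3 - cos(y)^2 + 3)*sin(y)/(cos(y)^6 + 2*cos(y)^3 + 1)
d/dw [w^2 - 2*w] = 2*w - 2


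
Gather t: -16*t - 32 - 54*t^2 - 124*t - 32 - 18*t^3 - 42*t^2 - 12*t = -18*t^3 - 96*t^2 - 152*t - 64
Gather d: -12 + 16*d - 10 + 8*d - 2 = 24*d - 24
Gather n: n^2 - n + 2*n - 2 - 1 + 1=n^2 + n - 2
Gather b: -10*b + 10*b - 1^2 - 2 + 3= 0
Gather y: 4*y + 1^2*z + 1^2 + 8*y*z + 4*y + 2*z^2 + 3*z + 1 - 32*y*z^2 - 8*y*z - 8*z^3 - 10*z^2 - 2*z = y*(8 - 32*z^2) - 8*z^3 - 8*z^2 + 2*z + 2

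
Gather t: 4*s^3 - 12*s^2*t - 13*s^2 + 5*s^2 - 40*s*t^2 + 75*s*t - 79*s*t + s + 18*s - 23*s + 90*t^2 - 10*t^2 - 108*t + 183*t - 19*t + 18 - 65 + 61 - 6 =4*s^3 - 8*s^2 - 4*s + t^2*(80 - 40*s) + t*(-12*s^2 - 4*s + 56) + 8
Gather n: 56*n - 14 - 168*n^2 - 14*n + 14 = -168*n^2 + 42*n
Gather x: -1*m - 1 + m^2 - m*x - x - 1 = m^2 - m + x*(-m - 1) - 2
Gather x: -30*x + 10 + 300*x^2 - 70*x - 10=300*x^2 - 100*x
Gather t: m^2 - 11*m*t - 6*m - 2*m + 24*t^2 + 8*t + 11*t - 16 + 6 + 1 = m^2 - 8*m + 24*t^2 + t*(19 - 11*m) - 9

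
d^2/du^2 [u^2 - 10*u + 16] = 2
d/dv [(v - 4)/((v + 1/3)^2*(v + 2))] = 54*(-v^2 + 5*v + 9)/(27*v^5 + 135*v^4 + 225*v^3 + 145*v^2 + 40*v + 4)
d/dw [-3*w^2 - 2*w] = -6*w - 2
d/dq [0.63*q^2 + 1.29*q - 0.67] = 1.26*q + 1.29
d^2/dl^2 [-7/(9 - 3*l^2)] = 14*(l^2 + 1)/(l^2 - 3)^3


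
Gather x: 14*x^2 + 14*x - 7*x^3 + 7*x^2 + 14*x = -7*x^3 + 21*x^2 + 28*x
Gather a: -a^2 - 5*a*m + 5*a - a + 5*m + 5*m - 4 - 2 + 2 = -a^2 + a*(4 - 5*m) + 10*m - 4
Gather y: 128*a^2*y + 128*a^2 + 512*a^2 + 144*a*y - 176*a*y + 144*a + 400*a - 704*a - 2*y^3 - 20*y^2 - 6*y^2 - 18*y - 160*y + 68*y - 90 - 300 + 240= 640*a^2 - 160*a - 2*y^3 - 26*y^2 + y*(128*a^2 - 32*a - 110) - 150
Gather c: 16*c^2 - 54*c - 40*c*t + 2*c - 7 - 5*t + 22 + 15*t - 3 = 16*c^2 + c*(-40*t - 52) + 10*t + 12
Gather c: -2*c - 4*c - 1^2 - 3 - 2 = -6*c - 6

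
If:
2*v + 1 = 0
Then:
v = -1/2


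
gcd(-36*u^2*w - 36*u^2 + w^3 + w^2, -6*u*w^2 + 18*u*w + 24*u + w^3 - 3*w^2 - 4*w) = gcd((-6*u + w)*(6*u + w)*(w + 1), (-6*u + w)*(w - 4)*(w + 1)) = 6*u*w + 6*u - w^2 - w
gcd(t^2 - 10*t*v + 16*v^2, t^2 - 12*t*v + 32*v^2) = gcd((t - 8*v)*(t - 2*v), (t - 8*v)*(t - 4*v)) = t - 8*v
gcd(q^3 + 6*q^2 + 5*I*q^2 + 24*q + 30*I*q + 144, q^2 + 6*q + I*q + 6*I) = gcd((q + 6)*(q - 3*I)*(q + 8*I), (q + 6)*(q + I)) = q + 6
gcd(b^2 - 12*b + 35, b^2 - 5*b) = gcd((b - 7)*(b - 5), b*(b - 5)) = b - 5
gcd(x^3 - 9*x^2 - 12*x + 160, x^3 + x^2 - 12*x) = x + 4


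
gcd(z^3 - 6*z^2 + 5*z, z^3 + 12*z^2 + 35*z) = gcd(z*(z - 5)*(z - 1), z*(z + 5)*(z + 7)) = z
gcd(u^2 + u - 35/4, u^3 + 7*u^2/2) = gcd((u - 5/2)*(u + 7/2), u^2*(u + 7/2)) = u + 7/2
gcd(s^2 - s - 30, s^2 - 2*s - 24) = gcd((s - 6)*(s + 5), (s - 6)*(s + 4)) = s - 6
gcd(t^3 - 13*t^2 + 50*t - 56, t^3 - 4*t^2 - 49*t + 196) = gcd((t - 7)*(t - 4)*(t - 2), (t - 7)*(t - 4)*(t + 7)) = t^2 - 11*t + 28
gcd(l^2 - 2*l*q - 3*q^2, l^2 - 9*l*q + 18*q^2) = -l + 3*q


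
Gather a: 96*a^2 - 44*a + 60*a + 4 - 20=96*a^2 + 16*a - 16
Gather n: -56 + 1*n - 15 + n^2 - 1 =n^2 + n - 72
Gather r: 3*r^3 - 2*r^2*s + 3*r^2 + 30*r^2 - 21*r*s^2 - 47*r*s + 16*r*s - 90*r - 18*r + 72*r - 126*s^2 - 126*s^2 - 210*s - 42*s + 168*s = 3*r^3 + r^2*(33 - 2*s) + r*(-21*s^2 - 31*s - 36) - 252*s^2 - 84*s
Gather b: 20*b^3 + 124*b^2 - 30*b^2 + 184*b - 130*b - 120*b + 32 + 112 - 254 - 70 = 20*b^3 + 94*b^2 - 66*b - 180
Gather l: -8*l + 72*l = 64*l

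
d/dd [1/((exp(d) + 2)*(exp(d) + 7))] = (-2*exp(d) - 9)*exp(d)/(exp(4*d) + 18*exp(3*d) + 109*exp(2*d) + 252*exp(d) + 196)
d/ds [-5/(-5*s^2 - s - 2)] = 5*(-10*s - 1)/(5*s^2 + s + 2)^2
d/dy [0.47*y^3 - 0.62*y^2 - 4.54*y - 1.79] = 1.41*y^2 - 1.24*y - 4.54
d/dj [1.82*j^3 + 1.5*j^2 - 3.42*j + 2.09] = 5.46*j^2 + 3.0*j - 3.42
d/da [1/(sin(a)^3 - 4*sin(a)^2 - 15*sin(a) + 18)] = (-3*sin(a)^2 + 8*sin(a) + 15)*cos(a)/(sin(a)^3 - 4*sin(a)^2 - 15*sin(a) + 18)^2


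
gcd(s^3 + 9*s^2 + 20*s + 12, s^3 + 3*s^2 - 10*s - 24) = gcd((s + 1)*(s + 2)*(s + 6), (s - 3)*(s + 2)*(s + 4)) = s + 2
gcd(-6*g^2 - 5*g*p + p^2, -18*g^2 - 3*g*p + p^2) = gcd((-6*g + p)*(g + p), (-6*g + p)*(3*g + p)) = -6*g + p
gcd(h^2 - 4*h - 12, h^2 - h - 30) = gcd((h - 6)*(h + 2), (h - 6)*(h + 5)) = h - 6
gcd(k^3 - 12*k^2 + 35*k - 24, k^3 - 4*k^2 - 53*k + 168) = k^2 - 11*k + 24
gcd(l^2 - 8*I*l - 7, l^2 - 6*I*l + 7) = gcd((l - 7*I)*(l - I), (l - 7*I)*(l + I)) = l - 7*I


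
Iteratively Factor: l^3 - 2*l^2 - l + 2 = (l - 1)*(l^2 - l - 2) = (l - 1)*(l + 1)*(l - 2)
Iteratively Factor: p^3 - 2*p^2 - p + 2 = (p - 2)*(p^2 - 1) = (p - 2)*(p - 1)*(p + 1)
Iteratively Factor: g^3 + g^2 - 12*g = (g)*(g^2 + g - 12) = g*(g + 4)*(g - 3)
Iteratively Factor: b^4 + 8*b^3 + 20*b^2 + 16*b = (b)*(b^3 + 8*b^2 + 20*b + 16) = b*(b + 4)*(b^2 + 4*b + 4) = b*(b + 2)*(b + 4)*(b + 2)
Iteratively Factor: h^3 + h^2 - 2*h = (h + 2)*(h^2 - h) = h*(h + 2)*(h - 1)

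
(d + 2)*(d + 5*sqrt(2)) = d^2 + 2*d + 5*sqrt(2)*d + 10*sqrt(2)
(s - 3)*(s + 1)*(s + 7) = s^3 + 5*s^2 - 17*s - 21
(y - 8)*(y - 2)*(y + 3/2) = y^3 - 17*y^2/2 + y + 24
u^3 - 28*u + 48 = (u - 4)*(u - 2)*(u + 6)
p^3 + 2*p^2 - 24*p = p*(p - 4)*(p + 6)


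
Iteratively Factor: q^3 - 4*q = (q - 2)*(q^2 + 2*q) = q*(q - 2)*(q + 2)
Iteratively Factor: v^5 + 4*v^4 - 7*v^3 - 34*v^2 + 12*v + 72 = (v + 3)*(v^4 + v^3 - 10*v^2 - 4*v + 24) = (v + 2)*(v + 3)*(v^3 - v^2 - 8*v + 12) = (v - 2)*(v + 2)*(v + 3)*(v^2 + v - 6) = (v - 2)^2*(v + 2)*(v + 3)*(v + 3)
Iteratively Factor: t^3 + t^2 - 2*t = (t)*(t^2 + t - 2) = t*(t + 2)*(t - 1)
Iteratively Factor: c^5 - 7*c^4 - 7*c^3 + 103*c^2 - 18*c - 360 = (c - 4)*(c^4 - 3*c^3 - 19*c^2 + 27*c + 90) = (c - 4)*(c + 3)*(c^3 - 6*c^2 - c + 30) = (c - 5)*(c - 4)*(c + 3)*(c^2 - c - 6) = (c - 5)*(c - 4)*(c + 2)*(c + 3)*(c - 3)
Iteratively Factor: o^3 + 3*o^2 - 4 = (o + 2)*(o^2 + o - 2) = (o + 2)^2*(o - 1)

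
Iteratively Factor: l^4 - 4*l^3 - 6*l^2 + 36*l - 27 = (l - 1)*(l^3 - 3*l^2 - 9*l + 27) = (l - 3)*(l - 1)*(l^2 - 9) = (l - 3)*(l - 1)*(l + 3)*(l - 3)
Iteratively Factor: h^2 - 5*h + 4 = (h - 4)*(h - 1)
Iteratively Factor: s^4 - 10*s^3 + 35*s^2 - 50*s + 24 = (s - 2)*(s^3 - 8*s^2 + 19*s - 12) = (s - 3)*(s - 2)*(s^2 - 5*s + 4) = (s - 3)*(s - 2)*(s - 1)*(s - 4)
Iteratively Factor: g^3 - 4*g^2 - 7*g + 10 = (g - 1)*(g^2 - 3*g - 10) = (g - 1)*(g + 2)*(g - 5)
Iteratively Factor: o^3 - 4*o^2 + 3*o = (o - 3)*(o^2 - o) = (o - 3)*(o - 1)*(o)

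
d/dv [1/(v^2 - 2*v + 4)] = 2*(1 - v)/(v^2 - 2*v + 4)^2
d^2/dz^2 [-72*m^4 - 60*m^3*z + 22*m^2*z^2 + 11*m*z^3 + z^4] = 44*m^2 + 66*m*z + 12*z^2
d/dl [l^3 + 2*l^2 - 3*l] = 3*l^2 + 4*l - 3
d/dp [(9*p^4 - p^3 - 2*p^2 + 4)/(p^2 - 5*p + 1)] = (18*p^5 - 136*p^4 + 46*p^3 + 7*p^2 - 12*p + 20)/(p^4 - 10*p^3 + 27*p^2 - 10*p + 1)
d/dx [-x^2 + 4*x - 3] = 4 - 2*x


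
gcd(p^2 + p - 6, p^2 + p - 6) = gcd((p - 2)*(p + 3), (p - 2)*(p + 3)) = p^2 + p - 6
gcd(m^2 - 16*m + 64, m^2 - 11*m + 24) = m - 8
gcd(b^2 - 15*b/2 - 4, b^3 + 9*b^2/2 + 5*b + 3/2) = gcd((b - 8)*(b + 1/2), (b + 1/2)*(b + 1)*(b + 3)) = b + 1/2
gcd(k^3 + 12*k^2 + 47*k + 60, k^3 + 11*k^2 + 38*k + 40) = k^2 + 9*k + 20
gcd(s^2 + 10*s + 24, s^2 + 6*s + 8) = s + 4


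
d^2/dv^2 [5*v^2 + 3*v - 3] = 10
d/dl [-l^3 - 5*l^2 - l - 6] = -3*l^2 - 10*l - 1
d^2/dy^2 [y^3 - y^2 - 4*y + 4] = 6*y - 2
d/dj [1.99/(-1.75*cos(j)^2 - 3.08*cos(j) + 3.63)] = -(6.965*cos(j) + 6.1292)*sin(j)/(1.75*cos(j)^2 + 3.08*cos(j) - 3.63)^2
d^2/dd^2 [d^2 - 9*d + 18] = 2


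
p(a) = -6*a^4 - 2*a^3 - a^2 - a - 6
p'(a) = -24*a^3 - 6*a^2 - 2*a - 1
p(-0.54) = -5.95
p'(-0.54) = 2.11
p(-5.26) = -4330.32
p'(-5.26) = 3336.27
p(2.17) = -166.36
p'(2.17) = -278.83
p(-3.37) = -711.32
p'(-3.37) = 856.14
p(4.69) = -3141.98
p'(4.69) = -2618.24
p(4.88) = -3669.88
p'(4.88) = -2942.79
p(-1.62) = -39.83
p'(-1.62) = 88.53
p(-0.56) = -5.99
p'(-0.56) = 2.45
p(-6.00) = -7380.00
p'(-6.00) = 4979.00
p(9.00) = -40920.00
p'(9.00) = -18001.00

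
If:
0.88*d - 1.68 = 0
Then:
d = 1.91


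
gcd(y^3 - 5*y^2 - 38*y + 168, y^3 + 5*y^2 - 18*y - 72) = y^2 + 2*y - 24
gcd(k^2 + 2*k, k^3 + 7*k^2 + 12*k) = k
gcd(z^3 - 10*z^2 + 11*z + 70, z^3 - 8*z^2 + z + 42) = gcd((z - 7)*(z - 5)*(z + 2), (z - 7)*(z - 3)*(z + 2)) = z^2 - 5*z - 14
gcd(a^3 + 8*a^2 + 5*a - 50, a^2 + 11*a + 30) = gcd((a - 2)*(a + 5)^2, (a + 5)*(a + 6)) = a + 5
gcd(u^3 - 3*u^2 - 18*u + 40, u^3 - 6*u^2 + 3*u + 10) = u^2 - 7*u + 10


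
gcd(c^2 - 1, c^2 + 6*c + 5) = c + 1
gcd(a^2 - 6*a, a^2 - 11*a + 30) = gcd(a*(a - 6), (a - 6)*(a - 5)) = a - 6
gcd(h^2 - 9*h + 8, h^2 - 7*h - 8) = h - 8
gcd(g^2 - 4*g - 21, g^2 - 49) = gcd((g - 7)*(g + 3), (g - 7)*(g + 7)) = g - 7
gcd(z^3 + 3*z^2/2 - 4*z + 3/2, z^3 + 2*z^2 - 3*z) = z^2 + 2*z - 3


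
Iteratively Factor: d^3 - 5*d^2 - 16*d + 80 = (d + 4)*(d^2 - 9*d + 20) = (d - 4)*(d + 4)*(d - 5)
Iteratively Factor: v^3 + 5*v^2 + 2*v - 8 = (v - 1)*(v^2 + 6*v + 8) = (v - 1)*(v + 2)*(v + 4)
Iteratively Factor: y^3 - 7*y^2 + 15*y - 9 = (y - 3)*(y^2 - 4*y + 3) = (y - 3)^2*(y - 1)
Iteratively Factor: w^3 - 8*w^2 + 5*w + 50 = (w - 5)*(w^2 - 3*w - 10) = (w - 5)*(w + 2)*(w - 5)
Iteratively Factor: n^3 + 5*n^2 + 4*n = (n + 1)*(n^2 + 4*n) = n*(n + 1)*(n + 4)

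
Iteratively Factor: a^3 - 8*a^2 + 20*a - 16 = (a - 2)*(a^2 - 6*a + 8) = (a - 2)^2*(a - 4)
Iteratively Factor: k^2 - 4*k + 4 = (k - 2)*(k - 2)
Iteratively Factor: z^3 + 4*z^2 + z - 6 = (z + 2)*(z^2 + 2*z - 3) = (z - 1)*(z + 2)*(z + 3)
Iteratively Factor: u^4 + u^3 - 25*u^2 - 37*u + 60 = (u - 5)*(u^3 + 6*u^2 + 5*u - 12) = (u - 5)*(u + 4)*(u^2 + 2*u - 3) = (u - 5)*(u - 1)*(u + 4)*(u + 3)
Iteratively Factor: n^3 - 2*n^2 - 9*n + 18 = (n + 3)*(n^2 - 5*n + 6) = (n - 2)*(n + 3)*(n - 3)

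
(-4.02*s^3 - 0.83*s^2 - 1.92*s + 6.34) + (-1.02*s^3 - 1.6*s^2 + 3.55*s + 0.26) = -5.04*s^3 - 2.43*s^2 + 1.63*s + 6.6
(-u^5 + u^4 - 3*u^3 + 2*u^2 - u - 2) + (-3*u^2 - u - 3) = -u^5 + u^4 - 3*u^3 - u^2 - 2*u - 5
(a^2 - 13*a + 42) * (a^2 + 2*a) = a^4 - 11*a^3 + 16*a^2 + 84*a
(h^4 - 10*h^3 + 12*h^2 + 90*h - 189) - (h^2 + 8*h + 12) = h^4 - 10*h^3 + 11*h^2 + 82*h - 201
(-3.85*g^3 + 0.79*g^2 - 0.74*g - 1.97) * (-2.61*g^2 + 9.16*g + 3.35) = 10.0485*g^5 - 37.3279*g^4 - 3.7297*g^3 + 1.0098*g^2 - 20.5242*g - 6.5995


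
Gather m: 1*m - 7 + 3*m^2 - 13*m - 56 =3*m^2 - 12*m - 63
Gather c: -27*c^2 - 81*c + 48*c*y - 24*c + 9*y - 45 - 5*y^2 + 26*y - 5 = -27*c^2 + c*(48*y - 105) - 5*y^2 + 35*y - 50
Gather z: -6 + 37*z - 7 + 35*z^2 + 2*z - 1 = 35*z^2 + 39*z - 14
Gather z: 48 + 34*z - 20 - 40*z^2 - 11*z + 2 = -40*z^2 + 23*z + 30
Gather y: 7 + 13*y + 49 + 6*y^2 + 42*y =6*y^2 + 55*y + 56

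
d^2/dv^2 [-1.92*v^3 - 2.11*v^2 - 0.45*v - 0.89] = -11.52*v - 4.22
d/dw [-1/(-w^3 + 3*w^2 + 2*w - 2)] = (-3*w^2 + 6*w + 2)/(w^3 - 3*w^2 - 2*w + 2)^2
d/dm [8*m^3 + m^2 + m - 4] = 24*m^2 + 2*m + 1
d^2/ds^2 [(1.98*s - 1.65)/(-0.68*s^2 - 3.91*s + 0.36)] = (-(1.36*s + 3.91)*(1.98*s - 1.65)*(2.72*s + 7.82) + (8.0784*s + 13.2396)*(0.68*s^2 + 3.91*s - 0.36))/(0.68*s^2 + 3.91*s - 0.36)^3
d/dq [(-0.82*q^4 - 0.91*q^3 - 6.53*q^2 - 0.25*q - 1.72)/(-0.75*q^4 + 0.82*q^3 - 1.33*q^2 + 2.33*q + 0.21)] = (-1.3549*q^6 - 7.6138*q^5 + 0.270600000000004*q^4 - 9.6794*q^3 - 11.8895*q^2 - 7.3178*q + 3.9551)/(0.5625*q^8 - 1.23*q^7 + 2.6674*q^6 - 5.6762*q^5 + 5.2751*q^4 - 5.8534*q^3 + 4.8703*q^2 + 0.9786*q + 0.0441)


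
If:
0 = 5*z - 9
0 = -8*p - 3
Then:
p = -3/8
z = 9/5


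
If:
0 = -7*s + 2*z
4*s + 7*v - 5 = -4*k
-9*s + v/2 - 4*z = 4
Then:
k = -163*z/7 - 51/4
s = 2*z/7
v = 92*z/7 + 8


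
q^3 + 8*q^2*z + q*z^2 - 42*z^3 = (q - 2*z)*(q + 3*z)*(q + 7*z)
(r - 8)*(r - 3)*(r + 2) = r^3 - 9*r^2 + 2*r + 48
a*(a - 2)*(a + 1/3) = a^3 - 5*a^2/3 - 2*a/3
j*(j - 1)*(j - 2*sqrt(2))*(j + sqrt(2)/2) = j^4 - 3*sqrt(2)*j^3/2 - j^3 - 2*j^2 + 3*sqrt(2)*j^2/2 + 2*j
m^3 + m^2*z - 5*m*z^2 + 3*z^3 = (m - z)^2*(m + 3*z)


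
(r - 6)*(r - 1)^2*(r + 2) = r^4 - 6*r^3 - 3*r^2 + 20*r - 12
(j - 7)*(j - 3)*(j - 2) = j^3 - 12*j^2 + 41*j - 42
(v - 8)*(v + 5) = v^2 - 3*v - 40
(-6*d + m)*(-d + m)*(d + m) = 6*d^3 - d^2*m - 6*d*m^2 + m^3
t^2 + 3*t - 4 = (t - 1)*(t + 4)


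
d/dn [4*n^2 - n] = 8*n - 1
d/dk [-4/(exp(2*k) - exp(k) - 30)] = (8*exp(k) - 4)*exp(k)/(-exp(2*k) + exp(k) + 30)^2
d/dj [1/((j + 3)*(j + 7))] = 2*(-j - 5)/(j^4 + 20*j^3 + 142*j^2 + 420*j + 441)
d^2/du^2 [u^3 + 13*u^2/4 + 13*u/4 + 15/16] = 6*u + 13/2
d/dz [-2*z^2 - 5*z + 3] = -4*z - 5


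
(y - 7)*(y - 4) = y^2 - 11*y + 28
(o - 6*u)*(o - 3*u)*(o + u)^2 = o^4 - 7*o^3*u + o^2*u^2 + 27*o*u^3 + 18*u^4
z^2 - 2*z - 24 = (z - 6)*(z + 4)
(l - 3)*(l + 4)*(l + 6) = l^3 + 7*l^2 - 6*l - 72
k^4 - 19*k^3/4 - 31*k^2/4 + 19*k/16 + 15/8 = (k - 6)*(k - 1/2)*(k + 1/2)*(k + 5/4)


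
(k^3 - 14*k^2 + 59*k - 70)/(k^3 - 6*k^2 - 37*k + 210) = (k - 2)/(k + 6)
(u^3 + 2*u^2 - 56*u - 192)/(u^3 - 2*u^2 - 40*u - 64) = (u + 6)/(u + 2)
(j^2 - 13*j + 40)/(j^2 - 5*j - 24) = (j - 5)/(j + 3)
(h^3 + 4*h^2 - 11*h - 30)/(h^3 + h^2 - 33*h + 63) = (h^2 + 7*h + 10)/(h^2 + 4*h - 21)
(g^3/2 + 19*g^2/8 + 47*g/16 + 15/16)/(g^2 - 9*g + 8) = (8*g^3 + 38*g^2 + 47*g + 15)/(16*(g^2 - 9*g + 8))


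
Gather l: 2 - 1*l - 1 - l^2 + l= 1 - l^2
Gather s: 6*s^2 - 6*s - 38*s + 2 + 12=6*s^2 - 44*s + 14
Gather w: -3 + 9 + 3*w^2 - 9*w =3*w^2 - 9*w + 6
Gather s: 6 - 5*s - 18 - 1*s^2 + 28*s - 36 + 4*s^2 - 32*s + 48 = 3*s^2 - 9*s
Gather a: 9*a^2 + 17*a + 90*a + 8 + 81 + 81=9*a^2 + 107*a + 170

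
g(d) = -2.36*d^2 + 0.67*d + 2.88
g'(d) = 0.67 - 4.72*d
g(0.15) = 2.93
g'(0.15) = -0.04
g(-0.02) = 2.87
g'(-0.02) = 0.76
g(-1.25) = -1.64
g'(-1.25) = 6.57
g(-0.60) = 1.63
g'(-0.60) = 3.50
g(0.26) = 2.89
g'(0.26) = -0.56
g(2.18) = -6.88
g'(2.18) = -9.62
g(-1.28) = -1.84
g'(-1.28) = 6.71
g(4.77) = -47.62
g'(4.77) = -21.84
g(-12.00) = -345.00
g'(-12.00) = 57.31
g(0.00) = 2.88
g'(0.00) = 0.67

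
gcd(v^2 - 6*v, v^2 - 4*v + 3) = 1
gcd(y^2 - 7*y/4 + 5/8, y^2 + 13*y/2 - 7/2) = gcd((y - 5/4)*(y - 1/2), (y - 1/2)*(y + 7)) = y - 1/2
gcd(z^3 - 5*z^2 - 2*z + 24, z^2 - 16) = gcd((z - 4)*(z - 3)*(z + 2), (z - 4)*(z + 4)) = z - 4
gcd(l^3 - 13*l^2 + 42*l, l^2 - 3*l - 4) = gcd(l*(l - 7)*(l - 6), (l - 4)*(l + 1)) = 1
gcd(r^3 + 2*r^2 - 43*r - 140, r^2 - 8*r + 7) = r - 7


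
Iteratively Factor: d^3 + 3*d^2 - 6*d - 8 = (d - 2)*(d^2 + 5*d + 4) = (d - 2)*(d + 4)*(d + 1)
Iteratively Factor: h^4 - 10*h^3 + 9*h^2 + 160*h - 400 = (h - 5)*(h^3 - 5*h^2 - 16*h + 80) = (h - 5)*(h + 4)*(h^2 - 9*h + 20) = (h - 5)*(h - 4)*(h + 4)*(h - 5)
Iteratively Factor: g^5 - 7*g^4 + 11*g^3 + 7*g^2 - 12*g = (g - 1)*(g^4 - 6*g^3 + 5*g^2 + 12*g) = g*(g - 1)*(g^3 - 6*g^2 + 5*g + 12) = g*(g - 1)*(g + 1)*(g^2 - 7*g + 12) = g*(g - 3)*(g - 1)*(g + 1)*(g - 4)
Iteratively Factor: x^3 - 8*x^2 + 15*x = (x - 3)*(x^2 - 5*x) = x*(x - 3)*(x - 5)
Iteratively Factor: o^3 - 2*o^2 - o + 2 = (o - 1)*(o^2 - o - 2) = (o - 1)*(o + 1)*(o - 2)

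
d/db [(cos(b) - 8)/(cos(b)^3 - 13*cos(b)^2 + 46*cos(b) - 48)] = (2*cos(b) - 5)*sin(b)/((cos(b) - 3)^2*(cos(b) - 2)^2)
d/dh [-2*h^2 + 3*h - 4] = 3 - 4*h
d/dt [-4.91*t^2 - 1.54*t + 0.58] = -9.82*t - 1.54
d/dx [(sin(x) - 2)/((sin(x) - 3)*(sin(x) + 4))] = (4*sin(x) + cos(x)^2 - 11)*cos(x)/((sin(x) - 3)^2*(sin(x) + 4)^2)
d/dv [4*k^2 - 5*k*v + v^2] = -5*k + 2*v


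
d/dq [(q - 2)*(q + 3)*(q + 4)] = 3*q^2 + 10*q - 2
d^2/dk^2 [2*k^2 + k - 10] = 4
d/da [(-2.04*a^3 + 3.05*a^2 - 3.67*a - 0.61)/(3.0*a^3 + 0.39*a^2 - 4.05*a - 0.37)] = (-9.9456*a^4 + 38.544*a^3 - 3.16679999999999*a^2 - 1.7812*a - 1.1126)/(9.0*a^6 + 2.34*a^5 - 24.1479*a^4 - 5.379*a^3 + 16.1139*a^2 + 2.997*a + 0.1369)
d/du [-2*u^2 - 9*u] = -4*u - 9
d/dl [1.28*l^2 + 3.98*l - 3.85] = 2.56*l + 3.98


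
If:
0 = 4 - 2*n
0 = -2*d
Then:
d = 0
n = 2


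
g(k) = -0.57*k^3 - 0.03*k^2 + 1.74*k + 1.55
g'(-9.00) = -136.23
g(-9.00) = 398.99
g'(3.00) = -13.83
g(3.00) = -8.89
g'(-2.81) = -11.59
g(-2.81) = 9.07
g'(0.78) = 0.65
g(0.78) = 2.62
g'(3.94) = -25.04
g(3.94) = -26.92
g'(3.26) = -16.63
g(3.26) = -12.84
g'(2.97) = -13.52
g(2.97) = -8.48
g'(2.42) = -8.42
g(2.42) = -2.49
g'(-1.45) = -1.77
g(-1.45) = 0.70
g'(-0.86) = 0.53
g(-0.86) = 0.39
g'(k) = -1.71*k^2 - 0.06*k + 1.74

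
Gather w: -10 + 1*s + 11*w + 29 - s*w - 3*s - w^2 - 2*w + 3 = -2*s - w^2 + w*(9 - s) + 22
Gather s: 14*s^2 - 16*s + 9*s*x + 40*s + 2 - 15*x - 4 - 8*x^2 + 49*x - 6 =14*s^2 + s*(9*x + 24) - 8*x^2 + 34*x - 8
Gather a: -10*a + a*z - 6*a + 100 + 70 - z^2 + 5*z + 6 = a*(z - 16) - z^2 + 5*z + 176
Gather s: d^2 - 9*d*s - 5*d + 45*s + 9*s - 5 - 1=d^2 - 5*d + s*(54 - 9*d) - 6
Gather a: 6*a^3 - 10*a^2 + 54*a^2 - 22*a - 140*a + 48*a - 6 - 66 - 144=6*a^3 + 44*a^2 - 114*a - 216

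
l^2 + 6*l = l*(l + 6)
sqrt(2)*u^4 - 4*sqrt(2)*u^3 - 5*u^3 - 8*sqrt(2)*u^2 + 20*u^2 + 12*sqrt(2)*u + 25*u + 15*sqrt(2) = (u - 5)*(u + 1)*(u - 3*sqrt(2))*(sqrt(2)*u + 1)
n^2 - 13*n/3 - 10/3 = (n - 5)*(n + 2/3)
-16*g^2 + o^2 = (-4*g + o)*(4*g + o)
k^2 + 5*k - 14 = (k - 2)*(k + 7)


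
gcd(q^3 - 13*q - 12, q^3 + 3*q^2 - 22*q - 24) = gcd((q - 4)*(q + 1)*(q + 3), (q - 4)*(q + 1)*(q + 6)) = q^2 - 3*q - 4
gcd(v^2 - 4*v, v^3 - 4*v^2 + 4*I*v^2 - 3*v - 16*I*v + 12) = v - 4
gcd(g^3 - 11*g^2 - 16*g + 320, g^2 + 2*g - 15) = g + 5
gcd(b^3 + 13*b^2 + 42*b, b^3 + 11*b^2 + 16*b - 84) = b^2 + 13*b + 42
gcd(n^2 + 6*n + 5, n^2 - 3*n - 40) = n + 5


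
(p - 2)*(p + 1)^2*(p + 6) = p^4 + 6*p^3 - 3*p^2 - 20*p - 12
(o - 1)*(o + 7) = o^2 + 6*o - 7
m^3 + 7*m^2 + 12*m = m*(m + 3)*(m + 4)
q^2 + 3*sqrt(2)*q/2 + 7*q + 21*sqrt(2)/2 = (q + 7)*(q + 3*sqrt(2)/2)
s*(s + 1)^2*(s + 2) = s^4 + 4*s^3 + 5*s^2 + 2*s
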